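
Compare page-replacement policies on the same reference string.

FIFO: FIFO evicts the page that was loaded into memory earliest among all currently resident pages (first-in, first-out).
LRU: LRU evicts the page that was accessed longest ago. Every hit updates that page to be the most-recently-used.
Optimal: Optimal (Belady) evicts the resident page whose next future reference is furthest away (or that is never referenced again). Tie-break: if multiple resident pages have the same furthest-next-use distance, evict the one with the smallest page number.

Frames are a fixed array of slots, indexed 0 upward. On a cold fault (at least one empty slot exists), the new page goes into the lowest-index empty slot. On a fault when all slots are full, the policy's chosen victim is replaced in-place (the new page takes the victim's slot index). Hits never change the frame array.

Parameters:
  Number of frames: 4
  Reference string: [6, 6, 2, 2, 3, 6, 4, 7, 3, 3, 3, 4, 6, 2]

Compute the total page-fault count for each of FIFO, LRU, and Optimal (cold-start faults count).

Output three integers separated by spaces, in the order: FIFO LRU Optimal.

Answer: 7 6 6

Derivation:
--- FIFO ---
  step 0: ref 6 -> FAULT, frames=[6,-,-,-] (faults so far: 1)
  step 1: ref 6 -> HIT, frames=[6,-,-,-] (faults so far: 1)
  step 2: ref 2 -> FAULT, frames=[6,2,-,-] (faults so far: 2)
  step 3: ref 2 -> HIT, frames=[6,2,-,-] (faults so far: 2)
  step 4: ref 3 -> FAULT, frames=[6,2,3,-] (faults so far: 3)
  step 5: ref 6 -> HIT, frames=[6,2,3,-] (faults so far: 3)
  step 6: ref 4 -> FAULT, frames=[6,2,3,4] (faults so far: 4)
  step 7: ref 7 -> FAULT, evict 6, frames=[7,2,3,4] (faults so far: 5)
  step 8: ref 3 -> HIT, frames=[7,2,3,4] (faults so far: 5)
  step 9: ref 3 -> HIT, frames=[7,2,3,4] (faults so far: 5)
  step 10: ref 3 -> HIT, frames=[7,2,3,4] (faults so far: 5)
  step 11: ref 4 -> HIT, frames=[7,2,3,4] (faults so far: 5)
  step 12: ref 6 -> FAULT, evict 2, frames=[7,6,3,4] (faults so far: 6)
  step 13: ref 2 -> FAULT, evict 3, frames=[7,6,2,4] (faults so far: 7)
  FIFO total faults: 7
--- LRU ---
  step 0: ref 6 -> FAULT, frames=[6,-,-,-] (faults so far: 1)
  step 1: ref 6 -> HIT, frames=[6,-,-,-] (faults so far: 1)
  step 2: ref 2 -> FAULT, frames=[6,2,-,-] (faults so far: 2)
  step 3: ref 2 -> HIT, frames=[6,2,-,-] (faults so far: 2)
  step 4: ref 3 -> FAULT, frames=[6,2,3,-] (faults so far: 3)
  step 5: ref 6 -> HIT, frames=[6,2,3,-] (faults so far: 3)
  step 6: ref 4 -> FAULT, frames=[6,2,3,4] (faults so far: 4)
  step 7: ref 7 -> FAULT, evict 2, frames=[6,7,3,4] (faults so far: 5)
  step 8: ref 3 -> HIT, frames=[6,7,3,4] (faults so far: 5)
  step 9: ref 3 -> HIT, frames=[6,7,3,4] (faults so far: 5)
  step 10: ref 3 -> HIT, frames=[6,7,3,4] (faults so far: 5)
  step 11: ref 4 -> HIT, frames=[6,7,3,4] (faults so far: 5)
  step 12: ref 6 -> HIT, frames=[6,7,3,4] (faults so far: 5)
  step 13: ref 2 -> FAULT, evict 7, frames=[6,2,3,4] (faults so far: 6)
  LRU total faults: 6
--- Optimal ---
  step 0: ref 6 -> FAULT, frames=[6,-,-,-] (faults so far: 1)
  step 1: ref 6 -> HIT, frames=[6,-,-,-] (faults so far: 1)
  step 2: ref 2 -> FAULT, frames=[6,2,-,-] (faults so far: 2)
  step 3: ref 2 -> HIT, frames=[6,2,-,-] (faults so far: 2)
  step 4: ref 3 -> FAULT, frames=[6,2,3,-] (faults so far: 3)
  step 5: ref 6 -> HIT, frames=[6,2,3,-] (faults so far: 3)
  step 6: ref 4 -> FAULT, frames=[6,2,3,4] (faults so far: 4)
  step 7: ref 7 -> FAULT, evict 2, frames=[6,7,3,4] (faults so far: 5)
  step 8: ref 3 -> HIT, frames=[6,7,3,4] (faults so far: 5)
  step 9: ref 3 -> HIT, frames=[6,7,3,4] (faults so far: 5)
  step 10: ref 3 -> HIT, frames=[6,7,3,4] (faults so far: 5)
  step 11: ref 4 -> HIT, frames=[6,7,3,4] (faults so far: 5)
  step 12: ref 6 -> HIT, frames=[6,7,3,4] (faults so far: 5)
  step 13: ref 2 -> FAULT, evict 3, frames=[6,7,2,4] (faults so far: 6)
  Optimal total faults: 6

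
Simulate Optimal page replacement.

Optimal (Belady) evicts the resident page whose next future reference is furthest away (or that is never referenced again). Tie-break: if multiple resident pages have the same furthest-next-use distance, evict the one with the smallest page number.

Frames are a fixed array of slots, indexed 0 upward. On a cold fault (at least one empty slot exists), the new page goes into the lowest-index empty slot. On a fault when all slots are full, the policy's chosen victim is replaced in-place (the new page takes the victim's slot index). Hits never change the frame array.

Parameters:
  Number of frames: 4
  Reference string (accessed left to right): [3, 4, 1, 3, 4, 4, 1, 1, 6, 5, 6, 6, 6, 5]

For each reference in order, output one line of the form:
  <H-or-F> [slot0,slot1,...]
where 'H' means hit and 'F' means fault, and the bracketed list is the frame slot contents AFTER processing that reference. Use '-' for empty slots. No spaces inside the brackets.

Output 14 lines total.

F [3,-,-,-]
F [3,4,-,-]
F [3,4,1,-]
H [3,4,1,-]
H [3,4,1,-]
H [3,4,1,-]
H [3,4,1,-]
H [3,4,1,-]
F [3,4,1,6]
F [3,4,5,6]
H [3,4,5,6]
H [3,4,5,6]
H [3,4,5,6]
H [3,4,5,6]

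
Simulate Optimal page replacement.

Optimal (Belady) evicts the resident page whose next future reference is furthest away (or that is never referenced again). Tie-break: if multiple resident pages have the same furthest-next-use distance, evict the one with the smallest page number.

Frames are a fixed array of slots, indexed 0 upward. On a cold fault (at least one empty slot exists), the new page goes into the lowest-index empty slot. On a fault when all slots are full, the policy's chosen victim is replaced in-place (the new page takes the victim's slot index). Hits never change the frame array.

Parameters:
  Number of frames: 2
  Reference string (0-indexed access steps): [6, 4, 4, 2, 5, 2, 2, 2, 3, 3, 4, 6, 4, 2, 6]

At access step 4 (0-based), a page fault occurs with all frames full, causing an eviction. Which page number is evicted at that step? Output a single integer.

Answer: 4

Derivation:
Step 0: ref 6 -> FAULT, frames=[6,-]
Step 1: ref 4 -> FAULT, frames=[6,4]
Step 2: ref 4 -> HIT, frames=[6,4]
Step 3: ref 2 -> FAULT, evict 6, frames=[2,4]
Step 4: ref 5 -> FAULT, evict 4, frames=[2,5]
At step 4: evicted page 4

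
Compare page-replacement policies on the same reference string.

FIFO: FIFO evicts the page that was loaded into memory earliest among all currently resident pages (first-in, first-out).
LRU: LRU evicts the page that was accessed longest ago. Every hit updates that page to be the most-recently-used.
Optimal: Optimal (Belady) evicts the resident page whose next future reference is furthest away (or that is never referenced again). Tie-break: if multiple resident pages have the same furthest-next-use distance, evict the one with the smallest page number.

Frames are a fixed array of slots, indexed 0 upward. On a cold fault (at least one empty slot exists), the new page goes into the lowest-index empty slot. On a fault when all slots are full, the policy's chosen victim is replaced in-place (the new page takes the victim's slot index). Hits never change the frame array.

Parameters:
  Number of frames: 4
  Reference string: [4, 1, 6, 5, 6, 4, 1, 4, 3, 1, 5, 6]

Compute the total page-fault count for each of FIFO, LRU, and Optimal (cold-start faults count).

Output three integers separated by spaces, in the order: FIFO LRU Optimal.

Answer: 5 7 5

Derivation:
--- FIFO ---
  step 0: ref 4 -> FAULT, frames=[4,-,-,-] (faults so far: 1)
  step 1: ref 1 -> FAULT, frames=[4,1,-,-] (faults so far: 2)
  step 2: ref 6 -> FAULT, frames=[4,1,6,-] (faults so far: 3)
  step 3: ref 5 -> FAULT, frames=[4,1,6,5] (faults so far: 4)
  step 4: ref 6 -> HIT, frames=[4,1,6,5] (faults so far: 4)
  step 5: ref 4 -> HIT, frames=[4,1,6,5] (faults so far: 4)
  step 6: ref 1 -> HIT, frames=[4,1,6,5] (faults so far: 4)
  step 7: ref 4 -> HIT, frames=[4,1,6,5] (faults so far: 4)
  step 8: ref 3 -> FAULT, evict 4, frames=[3,1,6,5] (faults so far: 5)
  step 9: ref 1 -> HIT, frames=[3,1,6,5] (faults so far: 5)
  step 10: ref 5 -> HIT, frames=[3,1,6,5] (faults so far: 5)
  step 11: ref 6 -> HIT, frames=[3,1,6,5] (faults so far: 5)
  FIFO total faults: 5
--- LRU ---
  step 0: ref 4 -> FAULT, frames=[4,-,-,-] (faults so far: 1)
  step 1: ref 1 -> FAULT, frames=[4,1,-,-] (faults so far: 2)
  step 2: ref 6 -> FAULT, frames=[4,1,6,-] (faults so far: 3)
  step 3: ref 5 -> FAULT, frames=[4,1,6,5] (faults so far: 4)
  step 4: ref 6 -> HIT, frames=[4,1,6,5] (faults so far: 4)
  step 5: ref 4 -> HIT, frames=[4,1,6,5] (faults so far: 4)
  step 6: ref 1 -> HIT, frames=[4,1,6,5] (faults so far: 4)
  step 7: ref 4 -> HIT, frames=[4,1,6,5] (faults so far: 4)
  step 8: ref 3 -> FAULT, evict 5, frames=[4,1,6,3] (faults so far: 5)
  step 9: ref 1 -> HIT, frames=[4,1,6,3] (faults so far: 5)
  step 10: ref 5 -> FAULT, evict 6, frames=[4,1,5,3] (faults so far: 6)
  step 11: ref 6 -> FAULT, evict 4, frames=[6,1,5,3] (faults so far: 7)
  LRU total faults: 7
--- Optimal ---
  step 0: ref 4 -> FAULT, frames=[4,-,-,-] (faults so far: 1)
  step 1: ref 1 -> FAULT, frames=[4,1,-,-] (faults so far: 2)
  step 2: ref 6 -> FAULT, frames=[4,1,6,-] (faults so far: 3)
  step 3: ref 5 -> FAULT, frames=[4,1,6,5] (faults so far: 4)
  step 4: ref 6 -> HIT, frames=[4,1,6,5] (faults so far: 4)
  step 5: ref 4 -> HIT, frames=[4,1,6,5] (faults so far: 4)
  step 6: ref 1 -> HIT, frames=[4,1,6,5] (faults so far: 4)
  step 7: ref 4 -> HIT, frames=[4,1,6,5] (faults so far: 4)
  step 8: ref 3 -> FAULT, evict 4, frames=[3,1,6,5] (faults so far: 5)
  step 9: ref 1 -> HIT, frames=[3,1,6,5] (faults so far: 5)
  step 10: ref 5 -> HIT, frames=[3,1,6,5] (faults so far: 5)
  step 11: ref 6 -> HIT, frames=[3,1,6,5] (faults so far: 5)
  Optimal total faults: 5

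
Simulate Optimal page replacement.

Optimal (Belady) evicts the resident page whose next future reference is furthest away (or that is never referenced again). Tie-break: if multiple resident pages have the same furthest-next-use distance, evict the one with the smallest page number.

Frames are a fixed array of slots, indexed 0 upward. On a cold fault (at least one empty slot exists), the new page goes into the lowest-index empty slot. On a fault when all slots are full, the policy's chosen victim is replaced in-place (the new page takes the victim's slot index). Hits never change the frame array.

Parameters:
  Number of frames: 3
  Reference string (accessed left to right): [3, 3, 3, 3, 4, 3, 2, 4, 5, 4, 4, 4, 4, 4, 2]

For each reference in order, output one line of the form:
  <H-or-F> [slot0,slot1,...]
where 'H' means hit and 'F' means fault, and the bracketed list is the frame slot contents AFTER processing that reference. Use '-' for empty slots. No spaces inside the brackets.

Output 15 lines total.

F [3,-,-]
H [3,-,-]
H [3,-,-]
H [3,-,-]
F [3,4,-]
H [3,4,-]
F [3,4,2]
H [3,4,2]
F [5,4,2]
H [5,4,2]
H [5,4,2]
H [5,4,2]
H [5,4,2]
H [5,4,2]
H [5,4,2]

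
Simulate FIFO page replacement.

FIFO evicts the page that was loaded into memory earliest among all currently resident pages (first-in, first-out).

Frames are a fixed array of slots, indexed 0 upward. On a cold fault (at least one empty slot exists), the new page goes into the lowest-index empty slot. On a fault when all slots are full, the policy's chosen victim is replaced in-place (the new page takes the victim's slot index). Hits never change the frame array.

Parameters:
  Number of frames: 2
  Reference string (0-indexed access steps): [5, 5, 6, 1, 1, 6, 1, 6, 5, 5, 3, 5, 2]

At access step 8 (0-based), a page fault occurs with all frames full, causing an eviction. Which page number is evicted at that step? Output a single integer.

Answer: 6

Derivation:
Step 0: ref 5 -> FAULT, frames=[5,-]
Step 1: ref 5 -> HIT, frames=[5,-]
Step 2: ref 6 -> FAULT, frames=[5,6]
Step 3: ref 1 -> FAULT, evict 5, frames=[1,6]
Step 4: ref 1 -> HIT, frames=[1,6]
Step 5: ref 6 -> HIT, frames=[1,6]
Step 6: ref 1 -> HIT, frames=[1,6]
Step 7: ref 6 -> HIT, frames=[1,6]
Step 8: ref 5 -> FAULT, evict 6, frames=[1,5]
At step 8: evicted page 6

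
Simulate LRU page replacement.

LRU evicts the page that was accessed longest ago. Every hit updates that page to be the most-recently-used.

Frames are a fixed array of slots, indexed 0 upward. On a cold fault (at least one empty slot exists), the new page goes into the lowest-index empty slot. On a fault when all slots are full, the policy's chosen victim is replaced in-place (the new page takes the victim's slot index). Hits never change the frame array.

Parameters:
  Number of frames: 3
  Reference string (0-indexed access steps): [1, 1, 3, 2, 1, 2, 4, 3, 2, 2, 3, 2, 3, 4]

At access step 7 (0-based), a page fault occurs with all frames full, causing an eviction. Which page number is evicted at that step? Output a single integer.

Answer: 1

Derivation:
Step 0: ref 1 -> FAULT, frames=[1,-,-]
Step 1: ref 1 -> HIT, frames=[1,-,-]
Step 2: ref 3 -> FAULT, frames=[1,3,-]
Step 3: ref 2 -> FAULT, frames=[1,3,2]
Step 4: ref 1 -> HIT, frames=[1,3,2]
Step 5: ref 2 -> HIT, frames=[1,3,2]
Step 6: ref 4 -> FAULT, evict 3, frames=[1,4,2]
Step 7: ref 3 -> FAULT, evict 1, frames=[3,4,2]
At step 7: evicted page 1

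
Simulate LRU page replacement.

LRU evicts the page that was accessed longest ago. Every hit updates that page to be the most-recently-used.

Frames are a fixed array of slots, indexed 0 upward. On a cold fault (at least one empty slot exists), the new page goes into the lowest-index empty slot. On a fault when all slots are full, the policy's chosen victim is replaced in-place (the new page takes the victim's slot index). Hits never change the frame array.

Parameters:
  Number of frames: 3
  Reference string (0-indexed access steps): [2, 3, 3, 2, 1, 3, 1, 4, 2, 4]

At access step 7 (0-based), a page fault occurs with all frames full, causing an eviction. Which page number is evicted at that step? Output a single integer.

Answer: 2

Derivation:
Step 0: ref 2 -> FAULT, frames=[2,-,-]
Step 1: ref 3 -> FAULT, frames=[2,3,-]
Step 2: ref 3 -> HIT, frames=[2,3,-]
Step 3: ref 2 -> HIT, frames=[2,3,-]
Step 4: ref 1 -> FAULT, frames=[2,3,1]
Step 5: ref 3 -> HIT, frames=[2,3,1]
Step 6: ref 1 -> HIT, frames=[2,3,1]
Step 7: ref 4 -> FAULT, evict 2, frames=[4,3,1]
At step 7: evicted page 2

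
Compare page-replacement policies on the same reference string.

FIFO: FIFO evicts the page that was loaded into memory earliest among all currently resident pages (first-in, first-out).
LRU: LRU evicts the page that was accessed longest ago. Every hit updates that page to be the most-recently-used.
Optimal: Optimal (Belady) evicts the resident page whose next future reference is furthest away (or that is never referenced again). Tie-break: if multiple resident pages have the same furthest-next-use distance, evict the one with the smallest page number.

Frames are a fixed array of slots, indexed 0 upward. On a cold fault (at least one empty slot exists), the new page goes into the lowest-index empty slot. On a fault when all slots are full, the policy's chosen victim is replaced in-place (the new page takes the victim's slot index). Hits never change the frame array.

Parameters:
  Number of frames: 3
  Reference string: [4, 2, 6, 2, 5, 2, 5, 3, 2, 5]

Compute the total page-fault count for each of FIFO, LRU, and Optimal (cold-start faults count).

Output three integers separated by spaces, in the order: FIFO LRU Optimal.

Answer: 6 5 5

Derivation:
--- FIFO ---
  step 0: ref 4 -> FAULT, frames=[4,-,-] (faults so far: 1)
  step 1: ref 2 -> FAULT, frames=[4,2,-] (faults so far: 2)
  step 2: ref 6 -> FAULT, frames=[4,2,6] (faults so far: 3)
  step 3: ref 2 -> HIT, frames=[4,2,6] (faults so far: 3)
  step 4: ref 5 -> FAULT, evict 4, frames=[5,2,6] (faults so far: 4)
  step 5: ref 2 -> HIT, frames=[5,2,6] (faults so far: 4)
  step 6: ref 5 -> HIT, frames=[5,2,6] (faults so far: 4)
  step 7: ref 3 -> FAULT, evict 2, frames=[5,3,6] (faults so far: 5)
  step 8: ref 2 -> FAULT, evict 6, frames=[5,3,2] (faults so far: 6)
  step 9: ref 5 -> HIT, frames=[5,3,2] (faults so far: 6)
  FIFO total faults: 6
--- LRU ---
  step 0: ref 4 -> FAULT, frames=[4,-,-] (faults so far: 1)
  step 1: ref 2 -> FAULT, frames=[4,2,-] (faults so far: 2)
  step 2: ref 6 -> FAULT, frames=[4,2,6] (faults so far: 3)
  step 3: ref 2 -> HIT, frames=[4,2,6] (faults so far: 3)
  step 4: ref 5 -> FAULT, evict 4, frames=[5,2,6] (faults so far: 4)
  step 5: ref 2 -> HIT, frames=[5,2,6] (faults so far: 4)
  step 6: ref 5 -> HIT, frames=[5,2,6] (faults so far: 4)
  step 7: ref 3 -> FAULT, evict 6, frames=[5,2,3] (faults so far: 5)
  step 8: ref 2 -> HIT, frames=[5,2,3] (faults so far: 5)
  step 9: ref 5 -> HIT, frames=[5,2,3] (faults so far: 5)
  LRU total faults: 5
--- Optimal ---
  step 0: ref 4 -> FAULT, frames=[4,-,-] (faults so far: 1)
  step 1: ref 2 -> FAULT, frames=[4,2,-] (faults so far: 2)
  step 2: ref 6 -> FAULT, frames=[4,2,6] (faults so far: 3)
  step 3: ref 2 -> HIT, frames=[4,2,6] (faults so far: 3)
  step 4: ref 5 -> FAULT, evict 4, frames=[5,2,6] (faults so far: 4)
  step 5: ref 2 -> HIT, frames=[5,2,6] (faults so far: 4)
  step 6: ref 5 -> HIT, frames=[5,2,6] (faults so far: 4)
  step 7: ref 3 -> FAULT, evict 6, frames=[5,2,3] (faults so far: 5)
  step 8: ref 2 -> HIT, frames=[5,2,3] (faults so far: 5)
  step 9: ref 5 -> HIT, frames=[5,2,3] (faults so far: 5)
  Optimal total faults: 5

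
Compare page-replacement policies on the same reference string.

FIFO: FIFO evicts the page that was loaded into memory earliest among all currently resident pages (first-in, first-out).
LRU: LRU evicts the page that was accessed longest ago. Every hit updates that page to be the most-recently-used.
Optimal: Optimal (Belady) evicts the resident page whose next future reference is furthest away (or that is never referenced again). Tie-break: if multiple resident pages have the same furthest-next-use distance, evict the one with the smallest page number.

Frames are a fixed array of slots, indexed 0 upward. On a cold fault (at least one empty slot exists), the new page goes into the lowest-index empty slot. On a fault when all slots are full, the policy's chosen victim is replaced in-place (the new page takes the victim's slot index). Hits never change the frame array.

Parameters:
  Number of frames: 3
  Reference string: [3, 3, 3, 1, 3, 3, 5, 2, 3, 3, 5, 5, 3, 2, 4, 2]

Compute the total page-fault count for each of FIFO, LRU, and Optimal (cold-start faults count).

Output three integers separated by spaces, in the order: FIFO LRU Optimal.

--- FIFO ---
  step 0: ref 3 -> FAULT, frames=[3,-,-] (faults so far: 1)
  step 1: ref 3 -> HIT, frames=[3,-,-] (faults so far: 1)
  step 2: ref 3 -> HIT, frames=[3,-,-] (faults so far: 1)
  step 3: ref 1 -> FAULT, frames=[3,1,-] (faults so far: 2)
  step 4: ref 3 -> HIT, frames=[3,1,-] (faults so far: 2)
  step 5: ref 3 -> HIT, frames=[3,1,-] (faults so far: 2)
  step 6: ref 5 -> FAULT, frames=[3,1,5] (faults so far: 3)
  step 7: ref 2 -> FAULT, evict 3, frames=[2,1,5] (faults so far: 4)
  step 8: ref 3 -> FAULT, evict 1, frames=[2,3,5] (faults so far: 5)
  step 9: ref 3 -> HIT, frames=[2,3,5] (faults so far: 5)
  step 10: ref 5 -> HIT, frames=[2,3,5] (faults so far: 5)
  step 11: ref 5 -> HIT, frames=[2,3,5] (faults so far: 5)
  step 12: ref 3 -> HIT, frames=[2,3,5] (faults so far: 5)
  step 13: ref 2 -> HIT, frames=[2,3,5] (faults so far: 5)
  step 14: ref 4 -> FAULT, evict 5, frames=[2,3,4] (faults so far: 6)
  step 15: ref 2 -> HIT, frames=[2,3,4] (faults so far: 6)
  FIFO total faults: 6
--- LRU ---
  step 0: ref 3 -> FAULT, frames=[3,-,-] (faults so far: 1)
  step 1: ref 3 -> HIT, frames=[3,-,-] (faults so far: 1)
  step 2: ref 3 -> HIT, frames=[3,-,-] (faults so far: 1)
  step 3: ref 1 -> FAULT, frames=[3,1,-] (faults so far: 2)
  step 4: ref 3 -> HIT, frames=[3,1,-] (faults so far: 2)
  step 5: ref 3 -> HIT, frames=[3,1,-] (faults so far: 2)
  step 6: ref 5 -> FAULT, frames=[3,1,5] (faults so far: 3)
  step 7: ref 2 -> FAULT, evict 1, frames=[3,2,5] (faults so far: 4)
  step 8: ref 3 -> HIT, frames=[3,2,5] (faults so far: 4)
  step 9: ref 3 -> HIT, frames=[3,2,5] (faults so far: 4)
  step 10: ref 5 -> HIT, frames=[3,2,5] (faults so far: 4)
  step 11: ref 5 -> HIT, frames=[3,2,5] (faults so far: 4)
  step 12: ref 3 -> HIT, frames=[3,2,5] (faults so far: 4)
  step 13: ref 2 -> HIT, frames=[3,2,5] (faults so far: 4)
  step 14: ref 4 -> FAULT, evict 5, frames=[3,2,4] (faults so far: 5)
  step 15: ref 2 -> HIT, frames=[3,2,4] (faults so far: 5)
  LRU total faults: 5
--- Optimal ---
  step 0: ref 3 -> FAULT, frames=[3,-,-] (faults so far: 1)
  step 1: ref 3 -> HIT, frames=[3,-,-] (faults so far: 1)
  step 2: ref 3 -> HIT, frames=[3,-,-] (faults so far: 1)
  step 3: ref 1 -> FAULT, frames=[3,1,-] (faults so far: 2)
  step 4: ref 3 -> HIT, frames=[3,1,-] (faults so far: 2)
  step 5: ref 3 -> HIT, frames=[3,1,-] (faults so far: 2)
  step 6: ref 5 -> FAULT, frames=[3,1,5] (faults so far: 3)
  step 7: ref 2 -> FAULT, evict 1, frames=[3,2,5] (faults so far: 4)
  step 8: ref 3 -> HIT, frames=[3,2,5] (faults so far: 4)
  step 9: ref 3 -> HIT, frames=[3,2,5] (faults so far: 4)
  step 10: ref 5 -> HIT, frames=[3,2,5] (faults so far: 4)
  step 11: ref 5 -> HIT, frames=[3,2,5] (faults so far: 4)
  step 12: ref 3 -> HIT, frames=[3,2,5] (faults so far: 4)
  step 13: ref 2 -> HIT, frames=[3,2,5] (faults so far: 4)
  step 14: ref 4 -> FAULT, evict 3, frames=[4,2,5] (faults so far: 5)
  step 15: ref 2 -> HIT, frames=[4,2,5] (faults so far: 5)
  Optimal total faults: 5

Answer: 6 5 5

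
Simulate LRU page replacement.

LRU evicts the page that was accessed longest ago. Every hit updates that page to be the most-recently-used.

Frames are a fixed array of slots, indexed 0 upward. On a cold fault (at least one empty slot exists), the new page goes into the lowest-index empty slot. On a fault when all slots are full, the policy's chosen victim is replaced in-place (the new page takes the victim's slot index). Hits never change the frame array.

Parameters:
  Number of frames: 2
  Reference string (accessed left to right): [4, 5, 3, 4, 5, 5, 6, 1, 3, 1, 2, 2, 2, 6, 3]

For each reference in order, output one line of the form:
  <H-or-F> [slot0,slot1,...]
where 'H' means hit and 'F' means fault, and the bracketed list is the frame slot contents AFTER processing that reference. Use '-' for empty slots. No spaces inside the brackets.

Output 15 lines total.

F [4,-]
F [4,5]
F [3,5]
F [3,4]
F [5,4]
H [5,4]
F [5,6]
F [1,6]
F [1,3]
H [1,3]
F [1,2]
H [1,2]
H [1,2]
F [6,2]
F [6,3]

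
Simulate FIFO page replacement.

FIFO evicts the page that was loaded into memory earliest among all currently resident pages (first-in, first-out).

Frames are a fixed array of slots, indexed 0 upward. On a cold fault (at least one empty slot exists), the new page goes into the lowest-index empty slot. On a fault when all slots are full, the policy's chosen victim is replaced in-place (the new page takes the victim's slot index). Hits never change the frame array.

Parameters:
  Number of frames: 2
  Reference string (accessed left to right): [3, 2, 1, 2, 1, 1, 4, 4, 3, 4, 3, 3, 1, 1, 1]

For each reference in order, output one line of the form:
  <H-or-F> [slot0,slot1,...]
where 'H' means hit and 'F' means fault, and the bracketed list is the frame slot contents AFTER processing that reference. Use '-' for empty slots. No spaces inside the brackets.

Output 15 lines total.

F [3,-]
F [3,2]
F [1,2]
H [1,2]
H [1,2]
H [1,2]
F [1,4]
H [1,4]
F [3,4]
H [3,4]
H [3,4]
H [3,4]
F [3,1]
H [3,1]
H [3,1]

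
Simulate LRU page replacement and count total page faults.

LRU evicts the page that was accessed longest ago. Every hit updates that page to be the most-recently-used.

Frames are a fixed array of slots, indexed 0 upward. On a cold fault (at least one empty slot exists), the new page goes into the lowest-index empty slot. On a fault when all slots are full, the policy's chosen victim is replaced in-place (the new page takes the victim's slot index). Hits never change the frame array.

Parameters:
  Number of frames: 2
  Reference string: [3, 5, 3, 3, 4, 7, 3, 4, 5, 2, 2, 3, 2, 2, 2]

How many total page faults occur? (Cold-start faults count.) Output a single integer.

Answer: 9

Derivation:
Step 0: ref 3 → FAULT, frames=[3,-]
Step 1: ref 5 → FAULT, frames=[3,5]
Step 2: ref 3 → HIT, frames=[3,5]
Step 3: ref 3 → HIT, frames=[3,5]
Step 4: ref 4 → FAULT (evict 5), frames=[3,4]
Step 5: ref 7 → FAULT (evict 3), frames=[7,4]
Step 6: ref 3 → FAULT (evict 4), frames=[7,3]
Step 7: ref 4 → FAULT (evict 7), frames=[4,3]
Step 8: ref 5 → FAULT (evict 3), frames=[4,5]
Step 9: ref 2 → FAULT (evict 4), frames=[2,5]
Step 10: ref 2 → HIT, frames=[2,5]
Step 11: ref 3 → FAULT (evict 5), frames=[2,3]
Step 12: ref 2 → HIT, frames=[2,3]
Step 13: ref 2 → HIT, frames=[2,3]
Step 14: ref 2 → HIT, frames=[2,3]
Total faults: 9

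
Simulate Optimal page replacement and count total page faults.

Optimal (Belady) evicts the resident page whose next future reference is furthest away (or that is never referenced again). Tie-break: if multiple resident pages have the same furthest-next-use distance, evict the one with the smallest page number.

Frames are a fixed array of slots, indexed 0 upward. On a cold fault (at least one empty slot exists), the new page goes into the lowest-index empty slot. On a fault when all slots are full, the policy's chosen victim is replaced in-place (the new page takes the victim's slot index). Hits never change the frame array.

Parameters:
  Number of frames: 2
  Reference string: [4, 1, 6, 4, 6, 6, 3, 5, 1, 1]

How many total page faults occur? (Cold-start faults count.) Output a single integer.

Step 0: ref 4 → FAULT, frames=[4,-]
Step 1: ref 1 → FAULT, frames=[4,1]
Step 2: ref 6 → FAULT (evict 1), frames=[4,6]
Step 3: ref 4 → HIT, frames=[4,6]
Step 4: ref 6 → HIT, frames=[4,6]
Step 5: ref 6 → HIT, frames=[4,6]
Step 6: ref 3 → FAULT (evict 4), frames=[3,6]
Step 7: ref 5 → FAULT (evict 3), frames=[5,6]
Step 8: ref 1 → FAULT (evict 5), frames=[1,6]
Step 9: ref 1 → HIT, frames=[1,6]
Total faults: 6

Answer: 6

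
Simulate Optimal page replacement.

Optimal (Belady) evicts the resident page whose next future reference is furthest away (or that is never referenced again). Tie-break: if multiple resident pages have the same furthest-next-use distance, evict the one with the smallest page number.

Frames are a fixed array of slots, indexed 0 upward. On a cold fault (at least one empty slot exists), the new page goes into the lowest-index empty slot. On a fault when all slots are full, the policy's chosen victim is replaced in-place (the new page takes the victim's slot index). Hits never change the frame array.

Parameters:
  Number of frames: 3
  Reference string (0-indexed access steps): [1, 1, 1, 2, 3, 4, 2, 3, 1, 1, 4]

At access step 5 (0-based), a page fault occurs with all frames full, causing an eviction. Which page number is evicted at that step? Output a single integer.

Answer: 1

Derivation:
Step 0: ref 1 -> FAULT, frames=[1,-,-]
Step 1: ref 1 -> HIT, frames=[1,-,-]
Step 2: ref 1 -> HIT, frames=[1,-,-]
Step 3: ref 2 -> FAULT, frames=[1,2,-]
Step 4: ref 3 -> FAULT, frames=[1,2,3]
Step 5: ref 4 -> FAULT, evict 1, frames=[4,2,3]
At step 5: evicted page 1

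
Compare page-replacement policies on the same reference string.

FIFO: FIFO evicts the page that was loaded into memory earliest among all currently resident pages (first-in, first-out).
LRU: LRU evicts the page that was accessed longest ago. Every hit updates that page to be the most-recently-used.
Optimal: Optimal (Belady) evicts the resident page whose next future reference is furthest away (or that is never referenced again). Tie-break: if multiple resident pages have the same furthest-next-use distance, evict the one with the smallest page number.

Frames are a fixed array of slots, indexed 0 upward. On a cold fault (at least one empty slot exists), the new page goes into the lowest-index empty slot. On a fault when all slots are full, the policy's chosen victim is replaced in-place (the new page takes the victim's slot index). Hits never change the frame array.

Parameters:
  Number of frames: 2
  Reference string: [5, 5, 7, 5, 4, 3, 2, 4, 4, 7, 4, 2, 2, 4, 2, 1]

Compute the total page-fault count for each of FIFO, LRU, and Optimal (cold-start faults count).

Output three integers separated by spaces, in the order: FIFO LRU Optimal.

--- FIFO ---
  step 0: ref 5 -> FAULT, frames=[5,-] (faults so far: 1)
  step 1: ref 5 -> HIT, frames=[5,-] (faults so far: 1)
  step 2: ref 7 -> FAULT, frames=[5,7] (faults so far: 2)
  step 3: ref 5 -> HIT, frames=[5,7] (faults so far: 2)
  step 4: ref 4 -> FAULT, evict 5, frames=[4,7] (faults so far: 3)
  step 5: ref 3 -> FAULT, evict 7, frames=[4,3] (faults so far: 4)
  step 6: ref 2 -> FAULT, evict 4, frames=[2,3] (faults so far: 5)
  step 7: ref 4 -> FAULT, evict 3, frames=[2,4] (faults so far: 6)
  step 8: ref 4 -> HIT, frames=[2,4] (faults so far: 6)
  step 9: ref 7 -> FAULT, evict 2, frames=[7,4] (faults so far: 7)
  step 10: ref 4 -> HIT, frames=[7,4] (faults so far: 7)
  step 11: ref 2 -> FAULT, evict 4, frames=[7,2] (faults so far: 8)
  step 12: ref 2 -> HIT, frames=[7,2] (faults so far: 8)
  step 13: ref 4 -> FAULT, evict 7, frames=[4,2] (faults so far: 9)
  step 14: ref 2 -> HIT, frames=[4,2] (faults so far: 9)
  step 15: ref 1 -> FAULT, evict 2, frames=[4,1] (faults so far: 10)
  FIFO total faults: 10
--- LRU ---
  step 0: ref 5 -> FAULT, frames=[5,-] (faults so far: 1)
  step 1: ref 5 -> HIT, frames=[5,-] (faults so far: 1)
  step 2: ref 7 -> FAULT, frames=[5,7] (faults so far: 2)
  step 3: ref 5 -> HIT, frames=[5,7] (faults so far: 2)
  step 4: ref 4 -> FAULT, evict 7, frames=[5,4] (faults so far: 3)
  step 5: ref 3 -> FAULT, evict 5, frames=[3,4] (faults so far: 4)
  step 6: ref 2 -> FAULT, evict 4, frames=[3,2] (faults so far: 5)
  step 7: ref 4 -> FAULT, evict 3, frames=[4,2] (faults so far: 6)
  step 8: ref 4 -> HIT, frames=[4,2] (faults so far: 6)
  step 9: ref 7 -> FAULT, evict 2, frames=[4,7] (faults so far: 7)
  step 10: ref 4 -> HIT, frames=[4,7] (faults so far: 7)
  step 11: ref 2 -> FAULT, evict 7, frames=[4,2] (faults so far: 8)
  step 12: ref 2 -> HIT, frames=[4,2] (faults so far: 8)
  step 13: ref 4 -> HIT, frames=[4,2] (faults so far: 8)
  step 14: ref 2 -> HIT, frames=[4,2] (faults so far: 8)
  step 15: ref 1 -> FAULT, evict 4, frames=[1,2] (faults so far: 9)
  LRU total faults: 9
--- Optimal ---
  step 0: ref 5 -> FAULT, frames=[5,-] (faults so far: 1)
  step 1: ref 5 -> HIT, frames=[5,-] (faults so far: 1)
  step 2: ref 7 -> FAULT, frames=[5,7] (faults so far: 2)
  step 3: ref 5 -> HIT, frames=[5,7] (faults so far: 2)
  step 4: ref 4 -> FAULT, evict 5, frames=[4,7] (faults so far: 3)
  step 5: ref 3 -> FAULT, evict 7, frames=[4,3] (faults so far: 4)
  step 6: ref 2 -> FAULT, evict 3, frames=[4,2] (faults so far: 5)
  step 7: ref 4 -> HIT, frames=[4,2] (faults so far: 5)
  step 8: ref 4 -> HIT, frames=[4,2] (faults so far: 5)
  step 9: ref 7 -> FAULT, evict 2, frames=[4,7] (faults so far: 6)
  step 10: ref 4 -> HIT, frames=[4,7] (faults so far: 6)
  step 11: ref 2 -> FAULT, evict 7, frames=[4,2] (faults so far: 7)
  step 12: ref 2 -> HIT, frames=[4,2] (faults so far: 7)
  step 13: ref 4 -> HIT, frames=[4,2] (faults so far: 7)
  step 14: ref 2 -> HIT, frames=[4,2] (faults so far: 7)
  step 15: ref 1 -> FAULT, evict 2, frames=[4,1] (faults so far: 8)
  Optimal total faults: 8

Answer: 10 9 8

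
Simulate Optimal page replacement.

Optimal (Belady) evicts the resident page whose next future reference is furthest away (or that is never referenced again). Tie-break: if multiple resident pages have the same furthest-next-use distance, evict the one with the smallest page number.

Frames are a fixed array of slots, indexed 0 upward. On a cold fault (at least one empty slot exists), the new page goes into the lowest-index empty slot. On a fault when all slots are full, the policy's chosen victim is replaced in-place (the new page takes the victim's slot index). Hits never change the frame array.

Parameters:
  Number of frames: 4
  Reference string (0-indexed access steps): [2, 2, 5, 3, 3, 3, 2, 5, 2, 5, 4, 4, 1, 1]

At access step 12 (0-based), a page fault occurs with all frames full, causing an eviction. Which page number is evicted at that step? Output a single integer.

Answer: 2

Derivation:
Step 0: ref 2 -> FAULT, frames=[2,-,-,-]
Step 1: ref 2 -> HIT, frames=[2,-,-,-]
Step 2: ref 5 -> FAULT, frames=[2,5,-,-]
Step 3: ref 3 -> FAULT, frames=[2,5,3,-]
Step 4: ref 3 -> HIT, frames=[2,5,3,-]
Step 5: ref 3 -> HIT, frames=[2,5,3,-]
Step 6: ref 2 -> HIT, frames=[2,5,3,-]
Step 7: ref 5 -> HIT, frames=[2,5,3,-]
Step 8: ref 2 -> HIT, frames=[2,5,3,-]
Step 9: ref 5 -> HIT, frames=[2,5,3,-]
Step 10: ref 4 -> FAULT, frames=[2,5,3,4]
Step 11: ref 4 -> HIT, frames=[2,5,3,4]
Step 12: ref 1 -> FAULT, evict 2, frames=[1,5,3,4]
At step 12: evicted page 2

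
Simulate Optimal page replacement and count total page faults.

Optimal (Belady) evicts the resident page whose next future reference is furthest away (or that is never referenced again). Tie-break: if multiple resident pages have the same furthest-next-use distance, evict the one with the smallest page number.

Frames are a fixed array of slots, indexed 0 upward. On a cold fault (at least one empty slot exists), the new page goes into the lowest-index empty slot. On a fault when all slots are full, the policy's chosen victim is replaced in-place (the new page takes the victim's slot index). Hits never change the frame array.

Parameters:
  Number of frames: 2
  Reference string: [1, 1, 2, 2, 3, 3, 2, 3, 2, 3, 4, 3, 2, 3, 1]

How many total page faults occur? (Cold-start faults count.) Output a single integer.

Step 0: ref 1 → FAULT, frames=[1,-]
Step 1: ref 1 → HIT, frames=[1,-]
Step 2: ref 2 → FAULT, frames=[1,2]
Step 3: ref 2 → HIT, frames=[1,2]
Step 4: ref 3 → FAULT (evict 1), frames=[3,2]
Step 5: ref 3 → HIT, frames=[3,2]
Step 6: ref 2 → HIT, frames=[3,2]
Step 7: ref 3 → HIT, frames=[3,2]
Step 8: ref 2 → HIT, frames=[3,2]
Step 9: ref 3 → HIT, frames=[3,2]
Step 10: ref 4 → FAULT (evict 2), frames=[3,4]
Step 11: ref 3 → HIT, frames=[3,4]
Step 12: ref 2 → FAULT (evict 4), frames=[3,2]
Step 13: ref 3 → HIT, frames=[3,2]
Step 14: ref 1 → FAULT (evict 2), frames=[3,1]
Total faults: 6

Answer: 6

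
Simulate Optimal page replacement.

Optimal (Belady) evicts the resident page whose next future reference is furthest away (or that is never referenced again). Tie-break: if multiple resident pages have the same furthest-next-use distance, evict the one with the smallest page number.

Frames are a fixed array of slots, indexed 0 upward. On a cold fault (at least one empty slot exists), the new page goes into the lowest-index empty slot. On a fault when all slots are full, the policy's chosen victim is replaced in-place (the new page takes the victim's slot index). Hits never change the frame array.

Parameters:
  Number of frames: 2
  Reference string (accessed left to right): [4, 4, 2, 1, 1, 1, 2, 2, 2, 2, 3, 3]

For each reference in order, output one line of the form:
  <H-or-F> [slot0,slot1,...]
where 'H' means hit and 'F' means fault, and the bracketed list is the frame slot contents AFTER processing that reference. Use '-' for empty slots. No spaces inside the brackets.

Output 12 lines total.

F [4,-]
H [4,-]
F [4,2]
F [1,2]
H [1,2]
H [1,2]
H [1,2]
H [1,2]
H [1,2]
H [1,2]
F [3,2]
H [3,2]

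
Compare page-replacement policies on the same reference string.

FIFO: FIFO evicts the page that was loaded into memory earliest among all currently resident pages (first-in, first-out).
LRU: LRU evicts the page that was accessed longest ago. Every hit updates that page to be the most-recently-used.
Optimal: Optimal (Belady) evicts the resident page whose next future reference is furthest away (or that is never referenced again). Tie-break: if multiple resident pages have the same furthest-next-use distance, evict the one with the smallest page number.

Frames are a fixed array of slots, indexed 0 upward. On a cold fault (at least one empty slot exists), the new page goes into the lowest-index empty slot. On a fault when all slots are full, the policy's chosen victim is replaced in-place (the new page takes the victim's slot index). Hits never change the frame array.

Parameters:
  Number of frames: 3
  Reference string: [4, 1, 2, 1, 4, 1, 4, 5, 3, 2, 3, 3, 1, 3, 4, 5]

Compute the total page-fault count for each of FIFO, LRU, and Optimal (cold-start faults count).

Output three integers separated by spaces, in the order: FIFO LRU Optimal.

--- FIFO ---
  step 0: ref 4 -> FAULT, frames=[4,-,-] (faults so far: 1)
  step 1: ref 1 -> FAULT, frames=[4,1,-] (faults so far: 2)
  step 2: ref 2 -> FAULT, frames=[4,1,2] (faults so far: 3)
  step 3: ref 1 -> HIT, frames=[4,1,2] (faults so far: 3)
  step 4: ref 4 -> HIT, frames=[4,1,2] (faults so far: 3)
  step 5: ref 1 -> HIT, frames=[4,1,2] (faults so far: 3)
  step 6: ref 4 -> HIT, frames=[4,1,2] (faults so far: 3)
  step 7: ref 5 -> FAULT, evict 4, frames=[5,1,2] (faults so far: 4)
  step 8: ref 3 -> FAULT, evict 1, frames=[5,3,2] (faults so far: 5)
  step 9: ref 2 -> HIT, frames=[5,3,2] (faults so far: 5)
  step 10: ref 3 -> HIT, frames=[5,3,2] (faults so far: 5)
  step 11: ref 3 -> HIT, frames=[5,3,2] (faults so far: 5)
  step 12: ref 1 -> FAULT, evict 2, frames=[5,3,1] (faults so far: 6)
  step 13: ref 3 -> HIT, frames=[5,3,1] (faults so far: 6)
  step 14: ref 4 -> FAULT, evict 5, frames=[4,3,1] (faults so far: 7)
  step 15: ref 5 -> FAULT, evict 3, frames=[4,5,1] (faults so far: 8)
  FIFO total faults: 8
--- LRU ---
  step 0: ref 4 -> FAULT, frames=[4,-,-] (faults so far: 1)
  step 1: ref 1 -> FAULT, frames=[4,1,-] (faults so far: 2)
  step 2: ref 2 -> FAULT, frames=[4,1,2] (faults so far: 3)
  step 3: ref 1 -> HIT, frames=[4,1,2] (faults so far: 3)
  step 4: ref 4 -> HIT, frames=[4,1,2] (faults so far: 3)
  step 5: ref 1 -> HIT, frames=[4,1,2] (faults so far: 3)
  step 6: ref 4 -> HIT, frames=[4,1,2] (faults so far: 3)
  step 7: ref 5 -> FAULT, evict 2, frames=[4,1,5] (faults so far: 4)
  step 8: ref 3 -> FAULT, evict 1, frames=[4,3,5] (faults so far: 5)
  step 9: ref 2 -> FAULT, evict 4, frames=[2,3,5] (faults so far: 6)
  step 10: ref 3 -> HIT, frames=[2,3,5] (faults so far: 6)
  step 11: ref 3 -> HIT, frames=[2,3,5] (faults so far: 6)
  step 12: ref 1 -> FAULT, evict 5, frames=[2,3,1] (faults so far: 7)
  step 13: ref 3 -> HIT, frames=[2,3,1] (faults so far: 7)
  step 14: ref 4 -> FAULT, evict 2, frames=[4,3,1] (faults so far: 8)
  step 15: ref 5 -> FAULT, evict 1, frames=[4,3,5] (faults so far: 9)
  LRU total faults: 9
--- Optimal ---
  step 0: ref 4 -> FAULT, frames=[4,-,-] (faults so far: 1)
  step 1: ref 1 -> FAULT, frames=[4,1,-] (faults so far: 2)
  step 2: ref 2 -> FAULT, frames=[4,1,2] (faults so far: 3)
  step 3: ref 1 -> HIT, frames=[4,1,2] (faults so far: 3)
  step 4: ref 4 -> HIT, frames=[4,1,2] (faults so far: 3)
  step 5: ref 1 -> HIT, frames=[4,1,2] (faults so far: 3)
  step 6: ref 4 -> HIT, frames=[4,1,2] (faults so far: 3)
  step 7: ref 5 -> FAULT, evict 4, frames=[5,1,2] (faults so far: 4)
  step 8: ref 3 -> FAULT, evict 5, frames=[3,1,2] (faults so far: 5)
  step 9: ref 2 -> HIT, frames=[3,1,2] (faults so far: 5)
  step 10: ref 3 -> HIT, frames=[3,1,2] (faults so far: 5)
  step 11: ref 3 -> HIT, frames=[3,1,2] (faults so far: 5)
  step 12: ref 1 -> HIT, frames=[3,1,2] (faults so far: 5)
  step 13: ref 3 -> HIT, frames=[3,1,2] (faults so far: 5)
  step 14: ref 4 -> FAULT, evict 1, frames=[3,4,2] (faults so far: 6)
  step 15: ref 5 -> FAULT, evict 2, frames=[3,4,5] (faults so far: 7)
  Optimal total faults: 7

Answer: 8 9 7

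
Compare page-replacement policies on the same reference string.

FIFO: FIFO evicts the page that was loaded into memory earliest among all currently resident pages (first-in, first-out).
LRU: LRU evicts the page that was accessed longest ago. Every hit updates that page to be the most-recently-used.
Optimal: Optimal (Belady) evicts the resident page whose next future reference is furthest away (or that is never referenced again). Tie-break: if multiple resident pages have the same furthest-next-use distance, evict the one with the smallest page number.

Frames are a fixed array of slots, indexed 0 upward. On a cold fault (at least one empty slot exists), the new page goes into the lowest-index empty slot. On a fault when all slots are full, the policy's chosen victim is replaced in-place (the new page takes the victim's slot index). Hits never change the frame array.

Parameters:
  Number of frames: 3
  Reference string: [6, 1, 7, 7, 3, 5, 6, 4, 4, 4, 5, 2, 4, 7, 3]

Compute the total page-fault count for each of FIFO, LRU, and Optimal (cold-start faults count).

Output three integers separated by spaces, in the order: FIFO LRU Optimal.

--- FIFO ---
  step 0: ref 6 -> FAULT, frames=[6,-,-] (faults so far: 1)
  step 1: ref 1 -> FAULT, frames=[6,1,-] (faults so far: 2)
  step 2: ref 7 -> FAULT, frames=[6,1,7] (faults so far: 3)
  step 3: ref 7 -> HIT, frames=[6,1,7] (faults so far: 3)
  step 4: ref 3 -> FAULT, evict 6, frames=[3,1,7] (faults so far: 4)
  step 5: ref 5 -> FAULT, evict 1, frames=[3,5,7] (faults so far: 5)
  step 6: ref 6 -> FAULT, evict 7, frames=[3,5,6] (faults so far: 6)
  step 7: ref 4 -> FAULT, evict 3, frames=[4,5,6] (faults so far: 7)
  step 8: ref 4 -> HIT, frames=[4,5,6] (faults so far: 7)
  step 9: ref 4 -> HIT, frames=[4,5,6] (faults so far: 7)
  step 10: ref 5 -> HIT, frames=[4,5,6] (faults so far: 7)
  step 11: ref 2 -> FAULT, evict 5, frames=[4,2,6] (faults so far: 8)
  step 12: ref 4 -> HIT, frames=[4,2,6] (faults so far: 8)
  step 13: ref 7 -> FAULT, evict 6, frames=[4,2,7] (faults so far: 9)
  step 14: ref 3 -> FAULT, evict 4, frames=[3,2,7] (faults so far: 10)
  FIFO total faults: 10
--- LRU ---
  step 0: ref 6 -> FAULT, frames=[6,-,-] (faults so far: 1)
  step 1: ref 1 -> FAULT, frames=[6,1,-] (faults so far: 2)
  step 2: ref 7 -> FAULT, frames=[6,1,7] (faults so far: 3)
  step 3: ref 7 -> HIT, frames=[6,1,7] (faults so far: 3)
  step 4: ref 3 -> FAULT, evict 6, frames=[3,1,7] (faults so far: 4)
  step 5: ref 5 -> FAULT, evict 1, frames=[3,5,7] (faults so far: 5)
  step 6: ref 6 -> FAULT, evict 7, frames=[3,5,6] (faults so far: 6)
  step 7: ref 4 -> FAULT, evict 3, frames=[4,5,6] (faults so far: 7)
  step 8: ref 4 -> HIT, frames=[4,5,6] (faults so far: 7)
  step 9: ref 4 -> HIT, frames=[4,5,6] (faults so far: 7)
  step 10: ref 5 -> HIT, frames=[4,5,6] (faults so far: 7)
  step 11: ref 2 -> FAULT, evict 6, frames=[4,5,2] (faults so far: 8)
  step 12: ref 4 -> HIT, frames=[4,5,2] (faults so far: 8)
  step 13: ref 7 -> FAULT, evict 5, frames=[4,7,2] (faults so far: 9)
  step 14: ref 3 -> FAULT, evict 2, frames=[4,7,3] (faults so far: 10)
  LRU total faults: 10
--- Optimal ---
  step 0: ref 6 -> FAULT, frames=[6,-,-] (faults so far: 1)
  step 1: ref 1 -> FAULT, frames=[6,1,-] (faults so far: 2)
  step 2: ref 7 -> FAULT, frames=[6,1,7] (faults so far: 3)
  step 3: ref 7 -> HIT, frames=[6,1,7] (faults so far: 3)
  step 4: ref 3 -> FAULT, evict 1, frames=[6,3,7] (faults so far: 4)
  step 5: ref 5 -> FAULT, evict 3, frames=[6,5,7] (faults so far: 5)
  step 6: ref 6 -> HIT, frames=[6,5,7] (faults so far: 5)
  step 7: ref 4 -> FAULT, evict 6, frames=[4,5,7] (faults so far: 6)
  step 8: ref 4 -> HIT, frames=[4,5,7] (faults so far: 6)
  step 9: ref 4 -> HIT, frames=[4,5,7] (faults so far: 6)
  step 10: ref 5 -> HIT, frames=[4,5,7] (faults so far: 6)
  step 11: ref 2 -> FAULT, evict 5, frames=[4,2,7] (faults so far: 7)
  step 12: ref 4 -> HIT, frames=[4,2,7] (faults so far: 7)
  step 13: ref 7 -> HIT, frames=[4,2,7] (faults so far: 7)
  step 14: ref 3 -> FAULT, evict 2, frames=[4,3,7] (faults so far: 8)
  Optimal total faults: 8

Answer: 10 10 8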